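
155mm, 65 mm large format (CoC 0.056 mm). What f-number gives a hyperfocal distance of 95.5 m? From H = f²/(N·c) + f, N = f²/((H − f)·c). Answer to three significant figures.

Rearrange H = f²/(N·c) + f for N: N = f² / ((H − f)·c).
N = 155² / ((95500 − 155) × 0.056) = 24025 / 5339 ≈ 4.50.

f/4.50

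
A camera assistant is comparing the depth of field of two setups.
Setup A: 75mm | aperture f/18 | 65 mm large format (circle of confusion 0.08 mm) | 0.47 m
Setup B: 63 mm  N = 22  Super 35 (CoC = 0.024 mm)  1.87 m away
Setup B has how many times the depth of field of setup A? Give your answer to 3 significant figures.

Setup A: H = 75²/(18×0.08) + 75 ≈ 3981.2 mm; DoF = Df − Dn = 522.873 − 426.838 ≈ 96.035 mm.
Setup B: H = 63²/(22×0.024) + 63 ≈ 7580.0 mm; DoF = Df − Dn = 2461.78 − 1507.59 ≈ 954.19 mm.
Ratio = 954.19 / 96.035 ≈ 9.94.

9.94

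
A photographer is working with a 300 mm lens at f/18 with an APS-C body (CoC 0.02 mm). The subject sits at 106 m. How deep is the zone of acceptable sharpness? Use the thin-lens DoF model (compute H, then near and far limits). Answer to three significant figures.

109 m

Hyperfocal distance H = f²/(N·c) + f = 300²/(18 × 0.02) + 300 = 90000/0.36 + 300 ≈ 250300.0 mm ≈ 250.3 m.
Near limit Dn = s·(H − f)/(H + s − 2f) = 106000 × (250300.0 − 300) / (250300.0 + 106000 − 2 × 300) = 106000 × 250000.0 / 355700.0 ≈ 74501 mm.
Far limit Df = s·(H − f)/(H − s) = 106000 × (250300.0 − 300) / (250300.0 − 106000) = 106000 × 250000.0 / 144300.0 ≈ 183645 mm.
Depth of field = Df − Dn = 183645 − 74501 ≈ 109144 mm ≈ 109 m.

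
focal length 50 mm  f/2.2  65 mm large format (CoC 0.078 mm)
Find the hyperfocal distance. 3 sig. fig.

14.6 m

Hyperfocal distance H = f²/(N·c) + f = 50²/(2.2 × 0.078) + 50 = 2500/0.1716 + 50 ≈ 14618.8 mm ≈ 14.6 m.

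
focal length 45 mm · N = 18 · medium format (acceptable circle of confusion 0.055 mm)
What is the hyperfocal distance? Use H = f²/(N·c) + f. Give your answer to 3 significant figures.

2.09 m

Hyperfocal distance H = f²/(N·c) + f = 45²/(18 × 0.055) + 45 = 2025/0.99 + 45 ≈ 2090.5 mm ≈ 2.09 m.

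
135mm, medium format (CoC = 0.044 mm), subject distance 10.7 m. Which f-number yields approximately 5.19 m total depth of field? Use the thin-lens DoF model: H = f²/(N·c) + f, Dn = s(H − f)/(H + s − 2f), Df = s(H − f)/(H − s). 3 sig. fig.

Write h = H − f = f²/(N·c). The thin-lens limits are Dn = s·h/(h + (s−f)) and Df = s·h/(h − (s−f)), so DoF = Df − Dn = 2·s·(s−f)·h / (h² − (s−f)²).
That is a quadratic in h: DoF·h² − 2·s·(s−f)·h − DoF·(s−f)² = 0 ⇒ h = (s−f)·(s + √(s² + DoF²)) / DoF = 10565 × (10700 + √(10700² + 5190²)) / 5190 = 10565 × (10700 + 11892.3) / 5190 ≈ 45990 mm.
Then N = f²/(c·h) = 135² / (0.044 × 45990) = 18225 / 2023.6 ≈ 9.01.

f/9.01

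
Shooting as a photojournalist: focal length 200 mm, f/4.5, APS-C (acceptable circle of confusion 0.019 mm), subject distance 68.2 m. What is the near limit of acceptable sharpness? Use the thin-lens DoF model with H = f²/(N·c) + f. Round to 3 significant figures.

59.5 m

Hyperfocal distance H = f²/(N·c) + f = 200²/(4.5 × 0.019) + 200 = 40000/0.0855 + 200 ≈ 468036.3 mm ≈ 468.0 m.
Near limit Dn = s·(H − f)/(H + s − 2f) = 68200 × (468036.3 − 200) / (468036.3 + 68200 − 2 × 200) = 68200 × 467836.3 / 535836.3 ≈ 59545 mm ≈ 59.5 m.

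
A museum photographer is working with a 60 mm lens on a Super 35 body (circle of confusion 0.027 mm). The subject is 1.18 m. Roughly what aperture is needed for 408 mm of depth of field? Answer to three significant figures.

f/20

Write h = H − f = f²/(N·c). The thin-lens limits are Dn = s·h/(h + (s−f)) and Df = s·h/(h − (s−f)), so DoF = Df − Dn = 2·s·(s−f)·h / (h² − (s−f)²).
That is a quadratic in h: DoF·h² − 2·s·(s−f)·h − DoF·(s−f)² = 0 ⇒ h = (s−f)·(s + √(s² + DoF²)) / DoF = 1120 × (1180 + √(1180² + 408²)) / 408 = 1120 × (1180 + 1248.54) / 408 ≈ 6666.6 mm.
Then N = f²/(c·h) = 60² / (0.027 × 6666.6) = 3600 / 180.00 ≈ 20.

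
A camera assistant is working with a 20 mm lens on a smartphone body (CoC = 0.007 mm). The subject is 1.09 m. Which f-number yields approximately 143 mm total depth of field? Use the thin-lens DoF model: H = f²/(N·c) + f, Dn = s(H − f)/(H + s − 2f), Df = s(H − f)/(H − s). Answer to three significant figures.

f/3.49

Write h = H − f = f²/(N·c). The thin-lens limits are Dn = s·h/(h + (s−f)) and Df = s·h/(h − (s−f)), so DoF = Df − Dn = 2·s·(s−f)·h / (h² − (s−f)²).
That is a quadratic in h: DoF·h² − 2·s·(s−f)·h − DoF·(s−f)² = 0 ⇒ h = (s−f)·(s + √(s² + DoF²)) / DoF = 1070 × (1090 + √(1090² + 143²)) / 143 = 1070 × (1090 + 1099.34) / 143 ≈ 16382 mm.
Then N = f²/(c·h) = 20² / (0.007 × 16382) = 400 / 114.67 ≈ 3.49.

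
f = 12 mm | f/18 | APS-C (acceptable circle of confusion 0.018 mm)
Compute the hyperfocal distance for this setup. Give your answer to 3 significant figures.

456 mm

Hyperfocal distance H = f²/(N·c) + f = 12²/(18 × 0.018) + 12 = 144/0.324 + 12 ≈ 456.4 mm ≈ 0.456 m.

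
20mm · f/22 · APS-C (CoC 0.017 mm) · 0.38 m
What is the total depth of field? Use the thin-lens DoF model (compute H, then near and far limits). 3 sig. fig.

289 mm

Hyperfocal distance H = f²/(N·c) + f = 20²/(22 × 0.017) + 20 = 400/0.374 + 20 ≈ 1089.5 mm ≈ 1.090 m.
Near limit Dn = s·(H − f)/(H + s − 2f) = 380 × (1089.5 − 20) / (1089.5 + 380 − 2 × 20) = 380 × 1069.5 / 1429.5 ≈ 284.30 mm.
Far limit Df = s·(H − f)/(H − s) = 380 × (1089.5 − 20) / (1089.5 − 380) = 380 × 1069.5 / 709.5 ≈ 572.81 mm.
Depth of field = Df − Dn = 572.81 − 284.30 ≈ 288.51 mm.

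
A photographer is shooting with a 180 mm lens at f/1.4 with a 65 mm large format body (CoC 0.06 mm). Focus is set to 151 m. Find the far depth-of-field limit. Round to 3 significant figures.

Hyperfocal distance H = f²/(N·c) + f = 180²/(1.4 × 0.06) + 180 = 32400/0.084 + 180 ≈ 385894.3 mm ≈ 385.9 m.
Far limit Df = s·(H − f)/(H − s) = 151000 × (385894.3 − 180) / (385894.3 − 151000) = 151000 × 385714.3 / 234894.3 ≈ 247953 mm ≈ 248 m.

248 m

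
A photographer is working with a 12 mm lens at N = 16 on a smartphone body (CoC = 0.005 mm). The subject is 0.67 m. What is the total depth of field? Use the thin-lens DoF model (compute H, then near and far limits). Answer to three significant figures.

Hyperfocal distance H = f²/(N·c) + f = 12²/(16 × 0.005) + 12 = 144/0.08 + 12 ≈ 1812.0 mm ≈ 1.812 m.
Near limit Dn = s·(H − f)/(H + s − 2f) = 670 × (1812.0 − 12) / (1812.0 + 670 − 2 × 12) = 670 × 1800.0 / 2458.0 ≈ 490.64 mm.
Far limit Df = s·(H − f)/(H − s) = 670 × (1812.0 − 12) / (1812.0 − 670) = 670 × 1800.0 / 1142.0 ≈ 1056.04 mm.
Depth of field = Df − Dn = 1056.04 − 490.64 ≈ 565.40 mm ≈ 0.565 m.

0.565 m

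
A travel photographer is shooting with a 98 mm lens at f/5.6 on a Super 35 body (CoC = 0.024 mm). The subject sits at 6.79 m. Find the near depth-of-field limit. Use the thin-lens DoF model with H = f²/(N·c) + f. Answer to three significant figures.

6.21 m

Hyperfocal distance H = f²/(N·c) + f = 98²/(5.6 × 0.024) + 98 = 9604/0.1344 + 98 ≈ 71556.3 mm ≈ 71.56 m.
Near limit Dn = s·(H − f)/(H + s − 2f) = 6790 × (71556.3 − 98) / (71556.3 + 6790 − 2 × 98) = 6790 × 71458.3 / 78150.3 ≈ 6208.6 mm ≈ 6.21 m.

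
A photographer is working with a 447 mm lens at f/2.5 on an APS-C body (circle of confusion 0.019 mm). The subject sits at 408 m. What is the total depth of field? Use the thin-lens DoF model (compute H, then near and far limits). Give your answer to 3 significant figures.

79.8 m

Hyperfocal distance H = f²/(N·c) + f = 447²/(2.5 × 0.019) + 447 = 199809/0.0475 + 447 ≈ 4206952.3 mm ≈ 4207 m.
Near limit Dn = s·(H − f)/(H + s − 2f) = 408000 × (4206952.3 − 447) / (4206952.3 + 408000 − 2 × 447) = 408000 × 4206505.3 / 4614058.3 ≈ 371962 mm.
Far limit Df = s·(H − f)/(H − s) = 408000 × (4206952.3 − 447) / (4206952.3 − 408000) = 408000 × 4206505.3 / 3798952.3 ≈ 451770 mm.
Depth of field = Df − Dn = 451770 − 371962 ≈ 79808 mm ≈ 79.8 m.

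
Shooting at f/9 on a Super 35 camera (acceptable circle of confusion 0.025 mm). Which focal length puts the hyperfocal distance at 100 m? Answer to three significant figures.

From H = f²/(N·c) + f, with f ≪ H: f ≈ √(H·N·c) = √(100000 × 9 × 0.025) = √22500 ≈ 150.0 mm.
The +f correction barely moves this — solving exactly, f² + N·c·f − N·c·H = 0 ⇒ f = (−N·c + √((N·c)² + 4·N·c·H))/2 = (−0.225 + √90000)/2 ≈ 149.89 mm, so f ≈ 150 mm.

150 mm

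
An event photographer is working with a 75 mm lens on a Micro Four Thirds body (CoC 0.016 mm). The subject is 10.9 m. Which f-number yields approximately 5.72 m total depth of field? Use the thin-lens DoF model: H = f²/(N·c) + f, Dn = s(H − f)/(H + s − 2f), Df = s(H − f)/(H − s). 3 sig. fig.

Write h = H − f = f²/(N·c). The thin-lens limits are Dn = s·h/(h + (s−f)) and Df = s·h/(h − (s−f)), so DoF = Df − Dn = 2·s·(s−f)·h / (h² − (s−f)²).
That is a quadratic in h: DoF·h² − 2·s·(s−f)·h − DoF·(s−f)² = 0 ⇒ h = (s−f)·(s + √(s² + DoF²)) / DoF = 10825 × (10900 + √(10900² + 5720²)) / 5720 = 10825 × (10900 + 12309.7) / 5720 ≈ 43924 mm.
Then N = f²/(c·h) = 75² / (0.016 × 43924) = 5625 / 702.78 ≈ 8.

f/8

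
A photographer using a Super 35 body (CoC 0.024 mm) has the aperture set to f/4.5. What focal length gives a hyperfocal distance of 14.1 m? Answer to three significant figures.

From H = f²/(N·c) + f, with f ≪ H: f ≈ √(H·N·c) = √(14100 × 4.5 × 0.024) = √1522.8 ≈ 39.02 mm.
The +f correction barely moves this — solving exactly, f² + N·c·f − N·c·H = 0 ⇒ f = (−N·c + √((N·c)² + 4·N·c·H))/2 = (−0.108 + √6091.2)/2 ≈ 38.969 mm, so f ≈ 39.0 mm.

39.0 mm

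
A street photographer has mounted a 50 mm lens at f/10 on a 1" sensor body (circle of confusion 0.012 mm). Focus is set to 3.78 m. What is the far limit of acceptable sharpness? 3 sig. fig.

Hyperfocal distance H = f²/(N·c) + f = 50²/(10 × 0.012) + 50 = 2500/0.12 + 50 ≈ 20883.3 mm ≈ 20.88 m.
Far limit Df = s·(H − f)/(H − s) = 3780 × (20883.3 − 50) / (20883.3 − 3780) = 3780 × 20833.3 / 17103.3 ≈ 4604.4 mm ≈ 4.60 m.

4.60 m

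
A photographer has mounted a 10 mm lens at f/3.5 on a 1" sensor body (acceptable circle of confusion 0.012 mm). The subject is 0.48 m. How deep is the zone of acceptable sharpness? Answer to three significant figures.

197 mm

Hyperfocal distance H = f²/(N·c) + f = 10²/(3.5 × 0.012) + 10 = 100/0.042 + 10 ≈ 2391.0 mm ≈ 2.391 m.
Near limit Dn = s·(H − f)/(H + s − 2f) = 480 × (2391.0 − 10) / (2391.0 + 480 − 2 × 10) = 480 × 2381.0 / 2851.0 ≈ 400.87 mm.
Far limit Df = s·(H − f)/(H − s) = 480 × (2391.0 − 10) / (2391.0 − 480) = 480 × 2381.0 / 1911.0 ≈ 598.06 mm.
Depth of field = Df − Dn = 598.06 − 400.87 ≈ 197.19 mm.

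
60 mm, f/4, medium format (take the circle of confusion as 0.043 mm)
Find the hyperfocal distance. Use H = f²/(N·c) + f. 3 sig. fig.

21.0 m

Hyperfocal distance H = f²/(N·c) + f = 60²/(4 × 0.043) + 60 = 3600/0.172 + 60 ≈ 20990.2 mm ≈ 21.0 m.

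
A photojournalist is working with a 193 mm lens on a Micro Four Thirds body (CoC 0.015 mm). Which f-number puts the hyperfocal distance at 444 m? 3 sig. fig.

Rearrange H = f²/(N·c) + f for N: N = f² / ((H − f)·c).
N = 193² / ((444000 − 193) × 0.015) = 37249 / 6657 ≈ 5.60.

f/5.60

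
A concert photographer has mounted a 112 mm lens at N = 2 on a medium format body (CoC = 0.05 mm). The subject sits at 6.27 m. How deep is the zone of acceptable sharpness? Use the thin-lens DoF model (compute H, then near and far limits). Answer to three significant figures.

Hyperfocal distance H = f²/(N·c) + f = 112²/(2 × 0.05) + 112 = 12544/0.1 + 112 ≈ 125552.0 mm ≈ 125.6 m.
Near limit Dn = s·(H − f)/(H + s − 2f) = 6270 × (125552.0 − 112) / (125552.0 + 6270 − 2 × 112) = 6270 × 125440.0 / 131598.0 ≈ 5976.60 mm.
Far limit Df = s·(H − f)/(H − s) = 6270 × (125552.0 − 112) / (125552.0 − 6270) = 6270 × 125440.0 / 119282.0 ≈ 6593.69 mm.
Depth of field = Df − Dn = 6593.69 − 5976.60 ≈ 617.09 mm ≈ 0.617 m.

0.617 m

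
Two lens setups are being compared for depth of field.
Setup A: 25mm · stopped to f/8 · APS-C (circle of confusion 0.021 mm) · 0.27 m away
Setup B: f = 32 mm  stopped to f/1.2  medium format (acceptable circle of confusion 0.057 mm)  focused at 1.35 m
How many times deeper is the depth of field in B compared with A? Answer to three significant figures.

Setup A: H = 25²/(8×0.021) + 25 ≈ 3745.2 mm; DoF = Df − Dn = 289.035 − 253.318 ≈ 35.717 mm.
Setup B: H = 32²/(1.2×0.057) + 32 ≈ 15002.8 mm; DoF = Df − Dn = 1480.33 − 1240.77 ≈ 239.56 mm.
Ratio = 239.56 / 35.717 ≈ 6.71.

6.71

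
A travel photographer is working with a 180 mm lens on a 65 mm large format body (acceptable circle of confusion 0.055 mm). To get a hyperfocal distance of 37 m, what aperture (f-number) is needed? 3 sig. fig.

Rearrange H = f²/(N·c) + f for N: N = f² / ((H − f)·c).
N = 180² / ((37000 − 180) × 0.055) = 32400 / 2025 ≈ 16.

f/16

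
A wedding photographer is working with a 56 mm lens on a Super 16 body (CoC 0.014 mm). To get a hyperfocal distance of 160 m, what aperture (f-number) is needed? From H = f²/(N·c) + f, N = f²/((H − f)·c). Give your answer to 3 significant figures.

Rearrange H = f²/(N·c) + f for N: N = f² / ((H − f)·c).
N = 56² / ((160000 − 56) × 0.014) = 3136 / 2239 ≈ 1.40.

f/1.40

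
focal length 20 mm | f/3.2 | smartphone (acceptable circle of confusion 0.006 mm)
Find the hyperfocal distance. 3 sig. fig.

Hyperfocal distance H = f²/(N·c) + f = 20²/(3.2 × 0.006) + 20 = 400/0.0192 + 20 ≈ 20853.3 mm ≈ 20.9 m.

20.9 m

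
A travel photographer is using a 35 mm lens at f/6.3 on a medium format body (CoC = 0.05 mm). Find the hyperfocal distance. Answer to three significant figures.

Hyperfocal distance H = f²/(N·c) + f = 35²/(6.3 × 0.05) + 35 = 1225/0.315 + 35 ≈ 3923.9 mm ≈ 3.92 m.

3.92 m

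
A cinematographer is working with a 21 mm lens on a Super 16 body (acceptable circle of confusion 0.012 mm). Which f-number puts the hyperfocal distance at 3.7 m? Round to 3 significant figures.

Rearrange H = f²/(N·c) + f for N: N = f² / ((H − f)·c).
N = 21² / ((3700 − 21) × 0.012) = 441 / 44.15 ≈ 9.99.

f/9.99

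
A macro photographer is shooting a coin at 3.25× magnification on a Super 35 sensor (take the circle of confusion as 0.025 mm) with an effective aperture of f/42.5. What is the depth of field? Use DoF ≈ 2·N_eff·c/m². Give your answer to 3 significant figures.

0.201 mm

At magnification m, DoF ≈ 2·N_eff·c/m² = 2 × 42.5 × 0.025 / 3.25² = 2.125 / 10.56 ≈ 0.201 mm.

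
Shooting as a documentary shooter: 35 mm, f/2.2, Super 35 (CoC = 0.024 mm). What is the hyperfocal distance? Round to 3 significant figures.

23.2 m

Hyperfocal distance H = f²/(N·c) + f = 35²/(2.2 × 0.024) + 35 = 1225/0.0528 + 35 ≈ 23235.8 mm ≈ 23.2 m.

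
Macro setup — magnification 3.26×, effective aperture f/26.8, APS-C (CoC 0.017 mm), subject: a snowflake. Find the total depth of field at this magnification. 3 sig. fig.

0.0857 mm

At magnification m, DoF ≈ 2·N_eff·c/m² = 2 × 26.8 × 0.017 / 3.26² = 0.9112 / 10.63 ≈ 0.0857 mm.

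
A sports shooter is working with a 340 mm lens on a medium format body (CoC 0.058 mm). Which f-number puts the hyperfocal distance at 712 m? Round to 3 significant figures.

f/2.80

Rearrange H = f²/(N·c) + f for N: N = f² / ((H − f)·c).
N = 340² / ((712000 − 340) × 0.058) = 115600 / 41276 ≈ 2.80.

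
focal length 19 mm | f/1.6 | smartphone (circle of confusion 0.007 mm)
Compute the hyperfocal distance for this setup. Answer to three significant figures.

32.3 m

Hyperfocal distance H = f²/(N·c) + f = 19²/(1.6 × 0.007) + 19 = 361/0.0112 + 19 ≈ 32251.1 mm ≈ 32.3 m.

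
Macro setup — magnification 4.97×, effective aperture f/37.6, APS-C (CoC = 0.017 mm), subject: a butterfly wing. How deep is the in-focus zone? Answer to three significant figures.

At magnification m, DoF ≈ 2·N_eff·c/m² = 2 × 37.6 × 0.017 / 4.97² = 1.278 / 24.7 ≈ 0.0518 mm.

0.0518 mm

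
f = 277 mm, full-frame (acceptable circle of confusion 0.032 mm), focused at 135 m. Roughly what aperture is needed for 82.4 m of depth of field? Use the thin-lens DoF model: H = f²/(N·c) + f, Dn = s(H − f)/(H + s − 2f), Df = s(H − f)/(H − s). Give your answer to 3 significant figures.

f/5

Write h = H − f = f²/(N·c). The thin-lens limits are Dn = s·h/(h + (s−f)) and Df = s·h/(h − (s−f)), so DoF = Df − Dn = 2·s·(s−f)·h / (h² − (s−f)²).
That is a quadratic in h: DoF·h² − 2·s·(s−f)·h − DoF·(s−f)² = 0 ⇒ h = (s−f)·(s + √(s² + DoF²)) / DoF = 134723 × (135000 + √(135000² + 82400²)) / 82400 = 134723 × (135000 + 158161) / 82400 ≈ 479314 mm.
Then N = f²/(c·h) = 277² / (0.032 × 479314) = 76729 / 15338 ≈ 5.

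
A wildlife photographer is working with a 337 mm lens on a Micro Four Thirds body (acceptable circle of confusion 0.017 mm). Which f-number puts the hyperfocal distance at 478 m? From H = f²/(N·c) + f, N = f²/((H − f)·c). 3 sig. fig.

Rearrange H = f²/(N·c) + f for N: N = f² / ((H − f)·c).
N = 337² / ((478000 − 337) × 0.017) = 113569 / 8120 ≈ 14.

f/14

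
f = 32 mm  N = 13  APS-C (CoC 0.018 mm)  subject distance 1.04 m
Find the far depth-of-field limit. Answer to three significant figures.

1.35 m

Hyperfocal distance H = f²/(N·c) + f = 32²/(13 × 0.018) + 32 = 1024/0.234 + 32 ≈ 4408.1 mm ≈ 4.408 m.
Far limit Df = s·(H − f)/(H − s) = 1040 × (4408.1 − 32) / (4408.1 − 1040) = 1040 × 4376.1 / 3368.1 ≈ 1351.3 mm ≈ 1.35 m.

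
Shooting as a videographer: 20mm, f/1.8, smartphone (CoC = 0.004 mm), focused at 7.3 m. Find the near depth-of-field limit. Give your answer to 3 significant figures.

Hyperfocal distance H = f²/(N·c) + f = 20²/(1.8 × 0.004) + 20 = 400/0.0072 + 20 ≈ 55575.6 mm ≈ 55.58 m.
Near limit Dn = s·(H − f)/(H + s − 2f) = 7300 × (55575.6 − 20) / (55575.6 + 7300 − 2 × 20) = 7300 × 55555.6 / 62835.6 ≈ 6454.2 mm ≈ 6.45 m.

6.45 m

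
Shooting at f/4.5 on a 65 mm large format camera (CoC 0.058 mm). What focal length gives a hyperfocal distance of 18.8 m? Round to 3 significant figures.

69.9 mm

From H = f²/(N·c) + f, with f ≪ H: f ≈ √(H·N·c) = √(18800 × 4.5 × 0.058) = √4906.8 ≈ 70.05 mm.
Exact: f² + N·c·f − N·c·H = 0 ⇒ f = (−N·c + √((N·c)² + 4·N·c·H))/2 = (−0.261 + √19627)/2 ≈ 69.918 mm ≈ 69.9 mm.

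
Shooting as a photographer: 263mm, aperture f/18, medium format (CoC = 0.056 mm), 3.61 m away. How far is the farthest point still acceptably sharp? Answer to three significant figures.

Hyperfocal distance H = f²/(N·c) + f = 263²/(18 × 0.056) + 263 = 69169/1.008 + 263 ≈ 68883.0 mm ≈ 68.88 m.
Far limit Df = s·(H − f)/(H − s) = 3610 × (68883.0 − 263) / (68883.0 − 3610) = 3610 × 68620.0 / 65273.0 ≈ 3795.1 mm ≈ 3.80 m.

3.80 m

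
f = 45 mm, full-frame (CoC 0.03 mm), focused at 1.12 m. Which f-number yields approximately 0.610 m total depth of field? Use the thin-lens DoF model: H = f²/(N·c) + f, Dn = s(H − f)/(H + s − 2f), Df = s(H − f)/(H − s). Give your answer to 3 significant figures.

Write h = H − f = f²/(N·c). The thin-lens limits are Dn = s·h/(h + (s−f)) and Df = s·h/(h − (s−f)), so DoF = Df − Dn = 2·s·(s−f)·h / (h² − (s−f)²).
That is a quadratic in h: DoF·h² − 2·s·(s−f)·h − DoF·(s−f)² = 0 ⇒ h = (s−f)·(s + √(s² + DoF²)) / DoF = 1075 × (1120 + √(1120² + 610²)) / 610 = 1075 × (1120 + 1275.34) / 610 ≈ 4221.3 mm.
Then N = f²/(c·h) = 45² / (0.03 × 4221.3) = 2025 / 126.64 ≈ 16.

f/16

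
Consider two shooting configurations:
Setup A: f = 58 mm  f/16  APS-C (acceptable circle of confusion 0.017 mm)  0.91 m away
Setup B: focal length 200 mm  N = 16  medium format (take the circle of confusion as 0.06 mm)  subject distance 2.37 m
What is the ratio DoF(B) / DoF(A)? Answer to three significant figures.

1.96

Setup A: H = 58²/(16×0.017) + 58 ≈ 12425.6 mm; DoF = Df − Dn = 977.33 − 851.35 ≈ 125.98 mm.
Setup B: H = 200²/(16×0.06) + 200 ≈ 41866.7 mm; DoF = Df − Dn = 2500.21 − 2252.68 ≈ 247.53 mm.
Ratio = 247.53 / 125.98 ≈ 1.96.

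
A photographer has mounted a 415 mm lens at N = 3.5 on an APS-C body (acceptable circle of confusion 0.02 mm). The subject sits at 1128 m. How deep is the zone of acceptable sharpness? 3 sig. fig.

1310 m

Hyperfocal distance H = f²/(N·c) + f = 415²/(3.5 × 0.02) + 415 = 172225/0.07 + 415 ≈ 2460772.1 mm ≈ 2461 m.
Near limit Dn = s·(H − f)/(H + s − 2f) = 1128000 × (2460772.1 − 415) / (2460772.1 + 1128000 − 2 × 415) = 1128000 × 2460357.1 / 3587942.1 ≈ 773503 mm.
Far limit Df = s·(H − f)/(H − s) = 1128000 × (2460772.1 − 415) / (2460772.1 − 1128000) = 1128000 × 2460357.1 / 1332772.1 ≈ 2082339 mm.
Depth of field = Df − Dn = 2082339 − 773503 ≈ 1308836 mm ≈ 1310 m.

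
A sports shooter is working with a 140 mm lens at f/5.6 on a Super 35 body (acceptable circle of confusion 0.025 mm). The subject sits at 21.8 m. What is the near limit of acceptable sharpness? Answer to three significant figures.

Hyperfocal distance H = f²/(N·c) + f = 140²/(5.6 × 0.025) + 140 = 19600/0.14 + 140 ≈ 140140.0 mm ≈ 140.1 m.
Near limit Dn = s·(H − f)/(H + s − 2f) = 21800 × (140140.0 − 140) / (140140.0 + 21800 − 2 × 140) = 21800 × 140000.0 / 161660.0 ≈ 18879 mm ≈ 18.9 m.

18.9 m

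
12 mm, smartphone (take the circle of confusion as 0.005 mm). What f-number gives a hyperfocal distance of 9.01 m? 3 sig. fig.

Rearrange H = f²/(N·c) + f for N: N = f² / ((H − f)·c).
N = 12² / ((9010 − 12) × 0.005) = 144 / 44.99 ≈ 3.20.

f/3.20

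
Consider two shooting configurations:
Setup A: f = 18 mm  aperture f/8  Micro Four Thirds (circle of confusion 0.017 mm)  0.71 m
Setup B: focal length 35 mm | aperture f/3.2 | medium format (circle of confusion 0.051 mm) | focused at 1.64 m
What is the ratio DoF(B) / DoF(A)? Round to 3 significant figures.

1.63

Setup A: H = 18²/(8×0.017) + 18 ≈ 2400.4 mm; DoF = Df − Dn = 1000.66 − 550.19 ≈ 450.47 mm.
Setup B: H = 35²/(3.2×0.051) + 35 ≈ 7541.1 mm; DoF = Df − Dn = 2086.05 − 1351.10 ≈ 734.95 mm.
Ratio = 734.95 / 450.47 ≈ 1.63.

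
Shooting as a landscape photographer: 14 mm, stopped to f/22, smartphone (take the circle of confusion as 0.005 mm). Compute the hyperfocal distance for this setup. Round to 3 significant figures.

1.80 m

Hyperfocal distance H = f²/(N·c) + f = 14²/(22 × 0.005) + 14 = 196/0.11 + 14 ≈ 1795.8 mm ≈ 1.80 m.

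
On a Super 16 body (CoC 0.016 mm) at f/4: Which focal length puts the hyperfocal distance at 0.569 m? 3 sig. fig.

From H = f²/(N·c) + f, with f ≪ H: f ≈ √(H·N·c) = √(569 × 4 × 0.016) = √36.416 ≈ 6.035 mm.
Exact: f² + N·c·f − N·c·H = 0 ⇒ f = (−N·c + √((N·c)² + 4·N·c·H))/2 = (−0.064 + √145.67)/2 ≈ 6.0027 mm ≈ 6.00 mm.

6.00 mm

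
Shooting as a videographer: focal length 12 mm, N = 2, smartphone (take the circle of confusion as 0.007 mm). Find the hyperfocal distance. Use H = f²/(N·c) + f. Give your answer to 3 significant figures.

Hyperfocal distance H = f²/(N·c) + f = 12²/(2 × 0.007) + 12 = 144/0.014 + 12 ≈ 10297.7 mm ≈ 10.3 m.

10.3 m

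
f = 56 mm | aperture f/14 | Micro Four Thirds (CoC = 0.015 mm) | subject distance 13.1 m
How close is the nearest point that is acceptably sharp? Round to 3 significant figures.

Hyperfocal distance H = f²/(N·c) + f = 56²/(14 × 0.015) + 56 = 3136/0.21 + 56 ≈ 14989.3 mm ≈ 14.99 m.
Near limit Dn = s·(H − f)/(H + s − 2f) = 13100 × (14989.3 − 56) / (14989.3 + 13100 − 2 × 56) = 13100 × 14933.3 / 27977.3 ≈ 6992.3 mm ≈ 6.99 m.

6.99 m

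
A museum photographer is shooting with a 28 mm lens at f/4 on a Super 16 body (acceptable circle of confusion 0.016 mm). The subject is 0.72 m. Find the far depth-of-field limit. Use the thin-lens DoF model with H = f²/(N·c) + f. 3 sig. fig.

0.763 m

Hyperfocal distance H = f²/(N·c) + f = 28²/(4 × 0.016) + 28 = 784/0.064 + 28 ≈ 12278.0 mm ≈ 12.28 m.
Far limit Df = s·(H − f)/(H − s) = 720 × (12278.0 − 28) / (12278.0 − 720) = 720 × 12250.0 / 11558.0 ≈ 763.11 mm ≈ 0.763 m.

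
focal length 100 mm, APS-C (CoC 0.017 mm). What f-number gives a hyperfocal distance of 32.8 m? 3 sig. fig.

Rearrange H = f²/(N·c) + f for N: N = f² / ((H − f)·c).
N = 100² / ((32800 − 100) × 0.017) = 10000 / 555.9 ≈ 18.

f/18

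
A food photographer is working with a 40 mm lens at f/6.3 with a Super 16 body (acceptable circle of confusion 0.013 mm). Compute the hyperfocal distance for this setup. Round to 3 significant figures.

19.6 m

Hyperfocal distance H = f²/(N·c) + f = 40²/(6.3 × 0.013) + 40 = 1600/0.0819 + 40 ≈ 19576.0 mm ≈ 19.6 m.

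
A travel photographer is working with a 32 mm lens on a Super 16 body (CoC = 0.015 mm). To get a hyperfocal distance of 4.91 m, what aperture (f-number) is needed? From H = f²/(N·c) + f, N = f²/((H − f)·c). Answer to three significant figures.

f/14

Rearrange H = f²/(N·c) + f for N: N = f² / ((H − f)·c).
N = 32² / ((4910 − 32) × 0.015) = 1024 / 73.17 ≈ 14.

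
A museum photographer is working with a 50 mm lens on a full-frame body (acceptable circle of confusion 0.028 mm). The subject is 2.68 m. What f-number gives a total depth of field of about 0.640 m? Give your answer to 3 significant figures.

Write h = H − f = f²/(N·c). The thin-lens limits are Dn = s·h/(h + (s−f)) and Df = s·h/(h − (s−f)), so DoF = Df − Dn = 2·s·(s−f)·h / (h² − (s−f)²).
That is a quadratic in h: DoF·h² − 2·s·(s−f)·h − DoF·(s−f)² = 0 ⇒ h = (s−f)·(s + √(s² + DoF²)) / DoF = 2630 × (2680 + √(2680² + 640²)) / 640 = 2630 × (2680 + 2755.36) / 640 ≈ 22336 mm.
Then N = f²/(c·h) = 50² / (0.028 × 22336) = 2500 / 625.41 ≈ 4.

f/4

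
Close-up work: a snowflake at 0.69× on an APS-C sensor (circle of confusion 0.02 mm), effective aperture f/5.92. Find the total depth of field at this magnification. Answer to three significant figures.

0.497 mm

At magnification m, DoF ≈ 2·N_eff·c/m² = 2 × 5.92 × 0.02 / 0.69² = 0.2368 / 0.4761 ≈ 0.497 mm.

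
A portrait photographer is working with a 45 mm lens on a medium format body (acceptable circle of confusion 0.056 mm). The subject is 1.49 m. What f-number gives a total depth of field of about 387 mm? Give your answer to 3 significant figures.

f/3.20

Write h = H − f = f²/(N·c). The thin-lens limits are Dn = s·h/(h + (s−f)) and Df = s·h/(h − (s−f)), so DoF = Df − Dn = 2·s·(s−f)·h / (h² − (s−f)²).
That is a quadratic in h: DoF·h² − 2·s·(s−f)·h − DoF·(s−f)² = 0 ⇒ h = (s−f)·(s + √(s² + DoF²)) / DoF = 1445 × (1490 + √(1490² + 387²)) / 387 = 1445 × (1490 + 1539.44) / 387 ≈ 11311 mm.
Then N = f²/(c·h) = 45² / (0.056 × 11311) = 2025 / 633.44 ≈ 3.20.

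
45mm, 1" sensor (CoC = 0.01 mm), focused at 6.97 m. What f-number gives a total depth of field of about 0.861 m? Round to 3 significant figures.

Write h = H − f = f²/(N·c). The thin-lens limits are Dn = s·h/(h + (s−f)) and Df = s·h/(h − (s−f)), so DoF = Df − Dn = 2·s·(s−f)·h / (h² − (s−f)²).
That is a quadratic in h: DoF·h² − 2·s·(s−f)·h − DoF·(s−f)² = 0 ⇒ h = (s−f)·(s + √(s² + DoF²)) / DoF = 6925 × (6970 + √(6970² + 861²)) / 861 = 6925 × (6970 + 7022.98) / 861 ≈ 112545 mm.
Then N = f²/(c·h) = 45² / (0.01 × 112545) = 2025 / 1125.5 ≈ 1.80.

f/1.80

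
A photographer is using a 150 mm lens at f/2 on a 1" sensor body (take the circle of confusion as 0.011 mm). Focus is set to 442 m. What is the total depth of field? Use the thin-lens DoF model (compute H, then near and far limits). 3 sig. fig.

470 m

Hyperfocal distance H = f²/(N·c) + f = 150²/(2 × 0.011) + 150 = 22500/0.022 + 150 ≈ 1022877.3 mm ≈ 1023 m.
Near limit Dn = s·(H − f)/(H + s − 2f) = 442000 × (1022877.3 − 150) / (1022877.3 + 442000 − 2 × 150) = 442000 × 1022727.3 / 1464577.3 ≈ 308653 mm.
Far limit Df = s·(H − f)/(H − s) = 442000 × (1022877.3 − 150) / (1022877.3 − 442000) = 442000 × 1022727.3 / 580877.3 ≈ 778212 mm.
Depth of field = Df − Dn = 778212 − 308653 ≈ 469559 mm ≈ 470 m.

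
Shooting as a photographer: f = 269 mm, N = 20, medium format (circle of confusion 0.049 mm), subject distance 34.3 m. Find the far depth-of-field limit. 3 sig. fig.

63.6 m

Hyperfocal distance H = f²/(N·c) + f = 269²/(20 × 0.049) + 269 = 72361/0.98 + 269 ≈ 74106.8 mm ≈ 74.11 m.
Far limit Df = s·(H − f)/(H − s) = 34300 × (74106.8 − 269) / (74106.8 − 34300) = 34300 × 73837.8 / 39806.8 ≈ 63623 mm ≈ 63.6 m.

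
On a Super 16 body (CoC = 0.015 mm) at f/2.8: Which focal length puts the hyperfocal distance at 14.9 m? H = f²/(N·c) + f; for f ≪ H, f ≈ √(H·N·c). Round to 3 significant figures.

From H = f²/(N·c) + f, with f ≪ H: f ≈ √(H·N·c) = √(14900 × 2.8 × 0.015) = √625.80 ≈ 25.02 mm.
The +f correction barely moves this — solving exactly, f² + N·c·f − N·c·H = 0 ⇒ f = (−N·c + √((N·c)² + 4·N·c·H))/2 = (−0.042 + √2503.2)/2 ≈ 24.995 mm, so f ≈ 25.0 mm.

25.0 mm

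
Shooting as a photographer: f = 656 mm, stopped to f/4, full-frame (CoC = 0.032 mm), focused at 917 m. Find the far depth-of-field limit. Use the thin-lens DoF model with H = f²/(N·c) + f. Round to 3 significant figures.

1260 m

Hyperfocal distance H = f²/(N·c) + f = 656²/(4 × 0.032) + 656 = 430336/0.128 + 656 ≈ 3362656.0 mm ≈ 3363 m.
Far limit Df = s·(H − f)/(H − s) = 917000 × (3362656.0 − 656) / (3362656.0 − 917000) = 917000 × 3362000.0 / 2445656.0 ≈ 1260584 mm ≈ 1260 m.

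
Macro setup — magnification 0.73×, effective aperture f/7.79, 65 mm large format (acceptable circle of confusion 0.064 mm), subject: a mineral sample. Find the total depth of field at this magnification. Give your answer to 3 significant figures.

At magnification m, DoF ≈ 2·N_eff·c/m² = 2 × 7.79 × 0.064 / 0.73² = 0.9971 / 0.5329 ≈ 1.87 mm.

1.87 mm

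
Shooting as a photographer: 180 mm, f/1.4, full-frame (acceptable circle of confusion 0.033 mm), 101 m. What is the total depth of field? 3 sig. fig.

29.7 m

Hyperfocal distance H = f²/(N·c) + f = 180²/(1.4 × 0.033) + 180 = 32400/0.0462 + 180 ≈ 701478.7 mm ≈ 701.5 m.
Near limit Dn = s·(H − f)/(H + s − 2f) = 101000 × (701478.7 − 180) / (701478.7 + 101000 − 2 × 180) = 101000 × 701298.7 / 802118.7 ≈ 88305 mm.
Far limit Df = s·(H − f)/(H − s) = 101000 × (701478.7 − 180) / (701478.7 − 101000) = 101000 × 701298.7 / 600478.7 ≈ 117958 mm.
Depth of field = Df − Dn = 117958 − 88305 ≈ 29653 mm ≈ 29.7 m.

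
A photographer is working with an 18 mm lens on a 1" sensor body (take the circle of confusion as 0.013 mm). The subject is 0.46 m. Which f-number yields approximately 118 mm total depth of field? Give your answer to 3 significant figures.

Write h = H − f = f²/(N·c). The thin-lens limits are Dn = s·h/(h + (s−f)) and Df = s·h/(h − (s−f)), so DoF = Df − Dn = 2·s·(s−f)·h / (h² − (s−f)²).
That is a quadratic in h: DoF·h² − 2·s·(s−f)·h − DoF·(s−f)² = 0 ⇒ h = (s−f)·(s + √(s² + DoF²)) / DoF = 442 × (460 + √(460² + 118²)) / 118 = 442 × (460 + 474.894) / 118 ≈ 3501.9 mm.
Then N = f²/(c·h) = 18² / (0.013 × 3501.9) = 324 / 45.525 ≈ 7.12.

f/7.12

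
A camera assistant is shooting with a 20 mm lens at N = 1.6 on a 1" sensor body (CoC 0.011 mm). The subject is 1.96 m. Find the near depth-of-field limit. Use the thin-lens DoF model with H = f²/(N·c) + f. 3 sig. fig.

Hyperfocal distance H = f²/(N·c) + f = 20²/(1.6 × 0.011) + 20 = 400/0.0176 + 20 ≈ 22747.3 mm ≈ 22.75 m.
Near limit Dn = s·(H − f)/(H + s − 2f) = 1960 × (22747.3 − 20) / (22747.3 + 1960 − 2 × 20) = 1960 × 22727.3 / 24667.3 ≈ 1805.9 mm ≈ 1.81 m.

1.81 m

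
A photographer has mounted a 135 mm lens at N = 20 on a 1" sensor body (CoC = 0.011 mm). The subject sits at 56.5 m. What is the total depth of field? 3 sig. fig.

Hyperfocal distance H = f²/(N·c) + f = 135²/(20 × 0.011) + 135 = 18225/0.22 + 135 ≈ 82975.9 mm ≈ 82.98 m.
Near limit Dn = s·(H − f)/(H + s − 2f) = 56500 × (82975.9 − 135) / (82975.9 + 56500 − 2 × 135) = 56500 × 82840.9 / 139205.9 ≈ 33623 mm.
Far limit Df = s·(H − f)/(H − s) = 56500 × (82975.9 − 135) / (82975.9 − 56500) = 56500 × 82840.9 / 26475.9 ≈ 176784 mm.
Depth of field = Df − Dn = 176784 − 33623 ≈ 143161 mm ≈ 143 m.

143 m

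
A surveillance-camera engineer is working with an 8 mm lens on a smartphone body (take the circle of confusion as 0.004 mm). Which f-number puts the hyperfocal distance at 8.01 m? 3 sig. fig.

f/2.00

Rearrange H = f²/(N·c) + f for N: N = f² / ((H − f)·c).
N = 8² / ((8010 − 8) × 0.004) = 64 / 32.01 ≈ 2.00.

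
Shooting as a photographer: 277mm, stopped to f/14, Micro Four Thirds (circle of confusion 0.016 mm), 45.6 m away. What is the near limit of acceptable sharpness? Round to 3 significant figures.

Hyperfocal distance H = f²/(N·c) + f = 277²/(14 × 0.016) + 277 = 76729/0.224 + 277 ≈ 342817.2 mm ≈ 342.8 m.
Near limit Dn = s·(H − f)/(H + s − 2f) = 45600 × (342817.2 − 277) / (342817.2 + 45600 − 2 × 277) = 45600 × 342540.2 / 387863.2 ≈ 40272 mm ≈ 40.3 m.

40.3 m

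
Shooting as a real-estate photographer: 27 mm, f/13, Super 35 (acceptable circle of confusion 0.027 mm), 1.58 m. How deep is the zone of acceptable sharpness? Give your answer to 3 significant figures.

5.36 m

Hyperfocal distance H = f²/(N·c) + f = 27²/(13 × 0.027) + 27 = 729/0.351 + 27 ≈ 2103.9 mm ≈ 2.104 m.
Near limit Dn = s·(H − f)/(H + s − 2f) = 1580 × (2103.9 − 27) / (2103.9 + 1580 − 2 × 27) = 1580 × 2076.9 / 3629.9 ≈ 904.0 mm.
Far limit Df = s·(H − f)/(H − s) = 1580 × (2103.9 − 27) / (2103.9 − 1580) = 1580 × 2076.9 / 523.9 ≈ 6263.4 mm.
Depth of field = Df − Dn = 6263.4 − 904.0 ≈ 5359.4 mm ≈ 5.36 m.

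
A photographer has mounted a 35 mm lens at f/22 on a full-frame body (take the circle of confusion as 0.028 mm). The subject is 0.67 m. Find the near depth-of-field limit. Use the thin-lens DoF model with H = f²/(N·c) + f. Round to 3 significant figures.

Hyperfocal distance H = f²/(N·c) + f = 35²/(22 × 0.028) + 35 = 1225/0.616 + 35 ≈ 2023.6 mm ≈ 2.024 m.
Near limit Dn = s·(H − f)/(H + s − 2f) = 670 × (2023.6 − 35) / (2023.6 + 670 − 2 × 35) = 670 × 1988.6 / 2623.6 ≈ 507.84 mm ≈ 0.508 m.

0.508 m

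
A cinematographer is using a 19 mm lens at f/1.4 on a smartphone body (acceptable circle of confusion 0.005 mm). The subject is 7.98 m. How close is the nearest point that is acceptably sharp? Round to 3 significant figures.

Hyperfocal distance H = f²/(N·c) + f = 19²/(1.4 × 0.005) + 19 = 361/0.007 + 19 ≈ 51590.4 mm ≈ 51.59 m.
Near limit Dn = s·(H − f)/(H + s − 2f) = 7980 × (51590.4 − 19) / (51590.4 + 7980 − 2 × 19) = 7980 × 51571.4 / 59532.4 ≈ 6912.9 mm ≈ 6.91 m.

6.91 m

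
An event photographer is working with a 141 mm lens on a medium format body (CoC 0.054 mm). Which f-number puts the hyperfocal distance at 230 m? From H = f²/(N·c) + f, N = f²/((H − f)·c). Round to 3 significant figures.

f/1.60

Rearrange H = f²/(N·c) + f for N: N = f² / ((H − f)·c).
N = 141² / ((230000 − 141) × 0.054) = 19881 / 12412 ≈ 1.60.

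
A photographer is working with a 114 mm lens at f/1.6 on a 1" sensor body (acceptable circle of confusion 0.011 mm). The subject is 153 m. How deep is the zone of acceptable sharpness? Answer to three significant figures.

Hyperfocal distance H = f²/(N·c) + f = 114²/(1.6 × 0.011) + 114 = 12996/0.0176 + 114 ≈ 738523.1 mm ≈ 738.5 m.
Near limit Dn = s·(H − f)/(H + s − 2f) = 153000 × (738523.1 − 114) / (738523.1 + 153000 − 2 × 114) = 153000 × 738409.1 / 891295.1 ≈ 126756 mm.
Far limit Df = s·(H − f)/(H − s) = 153000 × (738523.1 − 114) / (738523.1 − 153000) = 153000 × 738409.1 / 585523.1 ≈ 192950 mm.
Depth of field = Df − Dn = 192950 − 126756 ≈ 66194 mm ≈ 66.2 m.

66.2 m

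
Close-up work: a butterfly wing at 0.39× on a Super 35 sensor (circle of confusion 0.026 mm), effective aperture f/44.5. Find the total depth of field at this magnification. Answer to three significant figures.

15.2 mm

At magnification m, DoF ≈ 2·N_eff·c/m² = 2 × 44.5 × 0.026 / 0.39² = 2.314 / 0.1521 ≈ 15.2 mm.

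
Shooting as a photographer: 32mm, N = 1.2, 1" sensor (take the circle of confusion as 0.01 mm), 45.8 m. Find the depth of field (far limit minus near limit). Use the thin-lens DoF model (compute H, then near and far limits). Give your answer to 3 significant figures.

69.0 m

Hyperfocal distance H = f²/(N·c) + f = 32²/(1.2 × 0.01) + 32 = 1024/0.012 + 32 ≈ 85365.3 mm ≈ 85.37 m.
Near limit Dn = s·(H − f)/(H + s − 2f) = 45800 × (85365.3 − 32) / (85365.3 + 45800 − 2 × 32) = 45800 × 85333.3 / 131101.3 ≈ 29811 mm.
Far limit Df = s·(H − f)/(H − s) = 45800 × (85365.3 − 32) / (85365.3 − 45800) = 45800 × 85333.3 / 39565.3 ≈ 98780 mm.
Depth of field = Df − Dn = 98780 − 29811 ≈ 68969 mm ≈ 69.0 m.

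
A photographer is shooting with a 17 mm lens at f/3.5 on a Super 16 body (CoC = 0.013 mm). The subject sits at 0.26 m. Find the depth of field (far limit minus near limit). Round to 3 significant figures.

19.9 mm

Hyperfocal distance H = f²/(N·c) + f = 17²/(3.5 × 0.013) + 17 = 289/0.0455 + 17 ≈ 6368.6 mm ≈ 6.369 m.
Near limit Dn = s·(H − f)/(H + s − 2f) = 260 × (6368.6 − 17) / (6368.6 + 260 − 2 × 17) = 260 × 6351.6 / 6594.6 ≈ 250.420 mm.
Far limit Df = s·(H − f)/(H − s) = 260 × (6368.6 − 17) / (6368.6 − 260) = 260 × 6351.6 / 6108.6 ≈ 270.343 mm.
Depth of field = Df − Dn = 270.343 − 250.420 ≈ 19.923 mm.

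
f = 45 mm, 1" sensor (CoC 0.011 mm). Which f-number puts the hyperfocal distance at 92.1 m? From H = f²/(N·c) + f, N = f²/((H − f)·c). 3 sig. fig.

f/2.00

Rearrange H = f²/(N·c) + f for N: N = f² / ((H − f)·c).
N = 45² / ((92100 − 45) × 0.011) = 2025 / 1013 ≈ 2.00.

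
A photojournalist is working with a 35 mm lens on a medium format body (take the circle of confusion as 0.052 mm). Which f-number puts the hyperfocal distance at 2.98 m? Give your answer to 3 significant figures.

Rearrange H = f²/(N·c) + f for N: N = f² / ((H − f)·c).
N = 35² / ((2980 − 35) × 0.052) = 1225 / 153.1 ≈ 8.

f/8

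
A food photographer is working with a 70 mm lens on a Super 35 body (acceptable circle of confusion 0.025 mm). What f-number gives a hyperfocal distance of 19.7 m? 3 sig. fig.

Rearrange H = f²/(N·c) + f for N: N = f² / ((H − f)·c).
N = 70² / ((19700 − 70) × 0.025) = 4900 / 490.8 ≈ 9.98.

f/9.98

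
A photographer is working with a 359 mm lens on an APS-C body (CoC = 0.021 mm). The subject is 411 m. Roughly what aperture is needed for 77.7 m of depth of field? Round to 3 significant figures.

f/1.40

Write h = H − f = f²/(N·c). The thin-lens limits are Dn = s·h/(h + (s−f)) and Df = s·h/(h − (s−f)), so DoF = Df − Dn = 2·s·(s−f)·h / (h² − (s−f)²).
That is a quadratic in h: DoF·h² − 2·s·(s−f)·h − DoF·(s−f)² = 0 ⇒ h = (s−f)·(s + √(s² + DoF²)) / DoF = 410641 × (411000 + √(411000² + 77700²)) / 77700 = 410641 × (411000 + 418280) / 77700 ≈ 4382708 mm.
Then N = f²/(c·h) = 359² / (0.021 × 4382708) = 128881 / 92037 ≈ 1.40.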